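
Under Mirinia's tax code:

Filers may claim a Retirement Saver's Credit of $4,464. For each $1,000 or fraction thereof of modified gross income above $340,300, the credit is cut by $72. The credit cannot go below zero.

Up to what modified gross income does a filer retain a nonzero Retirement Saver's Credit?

$401,300

After 61 increments the reduction is 61 × $72 = $4,392, leaving $72; one more increment wipes it out. Increment 61 ends at excess 61 × $1,000 = $61,000, so the highest qualifying income is $340,300 + $61,000 = $401,300.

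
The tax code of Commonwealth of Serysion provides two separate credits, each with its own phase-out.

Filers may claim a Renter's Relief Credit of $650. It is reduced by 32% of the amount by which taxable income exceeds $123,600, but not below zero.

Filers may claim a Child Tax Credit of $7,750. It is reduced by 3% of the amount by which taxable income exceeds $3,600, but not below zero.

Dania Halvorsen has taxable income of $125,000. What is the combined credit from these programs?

Renter's Relief Credit: 32% of the $1,400 excess over $123,600 is $448; credit = $650 − $448 = $202.
Child Tax Credit: 3% of the $121,400 excess over $3,600 is $3,642; credit = $7,750 − $3,642 = $4,108.
Total: $202 + $4,108 = $4,310.

$4,310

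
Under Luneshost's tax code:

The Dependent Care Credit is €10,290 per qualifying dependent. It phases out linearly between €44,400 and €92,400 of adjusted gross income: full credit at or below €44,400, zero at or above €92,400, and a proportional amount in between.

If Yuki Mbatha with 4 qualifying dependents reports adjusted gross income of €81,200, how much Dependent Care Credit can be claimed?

€9,604

Dependent Care Credit: base = 4 × €10,290 = €41,160. €81,200 is €36,800 into a €48,000 phase-out range, leaving 11,200/48,000 of the credit: €41,160 × 11,200/48,000 = €9,604.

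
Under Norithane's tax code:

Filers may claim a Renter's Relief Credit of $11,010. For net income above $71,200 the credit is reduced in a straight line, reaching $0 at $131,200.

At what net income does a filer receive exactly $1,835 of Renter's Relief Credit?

$121,200

$1,835 is 1,835/11,010 of the full $11,010, so 9,175/11,010 of the $60,000 range has been used: income = $71,200 + $60,000 × 9,175/11,010 = $121,200.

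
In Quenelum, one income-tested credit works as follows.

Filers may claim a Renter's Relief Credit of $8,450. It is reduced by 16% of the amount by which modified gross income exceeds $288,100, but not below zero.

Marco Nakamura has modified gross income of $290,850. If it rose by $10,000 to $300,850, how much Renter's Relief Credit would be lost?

At $290,850 — 16% of the $2,750 excess over $288,100 is $440; credit = $8,450 − $440 = $8,010.
At $300,850 — 16% of the $12,750 excess over $288,100 is $2,040; credit = $8,450 − $2,040 = $6,410.
Lost: $8,010 − $6,410 = $1,600.

$1,600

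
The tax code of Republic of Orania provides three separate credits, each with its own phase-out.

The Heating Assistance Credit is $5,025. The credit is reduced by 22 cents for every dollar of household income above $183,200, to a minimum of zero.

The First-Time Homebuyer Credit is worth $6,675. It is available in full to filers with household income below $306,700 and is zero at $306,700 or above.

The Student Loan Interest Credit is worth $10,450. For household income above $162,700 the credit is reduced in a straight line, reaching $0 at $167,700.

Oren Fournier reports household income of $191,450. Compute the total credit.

Heating Assistance Credit: 22% of the $8,250 excess over $183,200 is $1,815; credit = $5,025 − $1,815 = $3,210.
First-Time Homebuyer Credit: $191,450 is below the $306,700 cutoff, so the full $6,675 applies.
Student Loan Interest Credit: $191,450 is at or above $167,700, so the credit is $0.
Total: $3,210 + $6,675 + $0 = $9,885.

$9,885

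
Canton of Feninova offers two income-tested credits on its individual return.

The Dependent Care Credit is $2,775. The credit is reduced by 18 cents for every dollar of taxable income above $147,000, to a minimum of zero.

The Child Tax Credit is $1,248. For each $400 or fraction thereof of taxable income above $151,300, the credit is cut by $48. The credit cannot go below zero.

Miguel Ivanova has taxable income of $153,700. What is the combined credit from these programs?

$2,529

Dependent Care Credit: 18% of the $6,700 excess over $147,000 is $1,206; credit = $2,775 − $1,206 = $1,569.
Child Tax Credit: income exceeds $151,300 by $2,400, which is 6 full-or-partial $400 increments; reduction = 6 × $48 = $288, leaving $960.
Total: $1,569 + $960 = $2,529.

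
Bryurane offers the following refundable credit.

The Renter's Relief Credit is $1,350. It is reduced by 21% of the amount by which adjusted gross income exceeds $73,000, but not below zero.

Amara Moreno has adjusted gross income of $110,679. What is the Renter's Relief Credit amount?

$0

Renter's Relief Credit: 21% of the $37,679 excess over $73,000 is $7,912.59 ≥ base, so the credit is $0.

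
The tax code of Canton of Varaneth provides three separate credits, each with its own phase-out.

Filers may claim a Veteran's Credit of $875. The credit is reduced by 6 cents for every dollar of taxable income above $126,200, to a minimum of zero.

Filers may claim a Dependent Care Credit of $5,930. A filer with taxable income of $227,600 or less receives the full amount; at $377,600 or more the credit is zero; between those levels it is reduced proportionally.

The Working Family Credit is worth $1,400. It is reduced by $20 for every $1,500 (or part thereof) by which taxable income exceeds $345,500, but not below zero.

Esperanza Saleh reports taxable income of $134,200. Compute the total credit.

Veteran's Credit: 6% of the $8,000 excess over $126,200 is $480; credit = $875 − $480 = $395.
Dependent Care Credit: $134,200 is at or below the $227,600 threshold, so the full $5,930 applies.
Working Family Credit: $134,200 is at or below the $345,500 threshold, so the full $1,400 applies.
Total: $395 + $5,930 + $1,400 = $7,725.

$7,725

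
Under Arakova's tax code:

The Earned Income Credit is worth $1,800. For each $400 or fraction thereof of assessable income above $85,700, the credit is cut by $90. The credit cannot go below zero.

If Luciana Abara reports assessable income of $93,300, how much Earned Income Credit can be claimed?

$90

Earned Income Credit: income exceeds $85,700 by $7,600, which is 19 full-or-partial $400 increments; reduction = 19 × $90 = $1,710, leaving $90.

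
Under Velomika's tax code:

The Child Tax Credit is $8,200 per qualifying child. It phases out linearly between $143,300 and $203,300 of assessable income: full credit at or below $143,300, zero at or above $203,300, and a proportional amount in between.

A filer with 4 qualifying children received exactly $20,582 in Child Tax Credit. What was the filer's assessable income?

$165,650

Full credit = 4 × $8,200 = $32,800.
$20,582 is 20,582/32,800 of the full $32,800, so 12,218/32,800 of the $60,000 range has been used: income = $143,300 + $60,000 × 12,218/32,800 = $165,650.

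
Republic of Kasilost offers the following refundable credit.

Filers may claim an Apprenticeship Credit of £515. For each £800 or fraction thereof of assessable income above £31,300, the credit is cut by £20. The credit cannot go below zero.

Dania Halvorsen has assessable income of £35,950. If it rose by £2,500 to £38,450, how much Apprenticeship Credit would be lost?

£60

At £35,950 — income exceeds £31,300 by £4,650, which is 6 full-or-partial £800 increments; reduction = 6 × £20 = £120, leaving £395.
At £38,450 — income exceeds £31,300 by £7,150, which is 9 full-or-partial £800 increments; reduction = 9 × £20 = £180, leaving £335.
Lost: £395 − £335 = £60.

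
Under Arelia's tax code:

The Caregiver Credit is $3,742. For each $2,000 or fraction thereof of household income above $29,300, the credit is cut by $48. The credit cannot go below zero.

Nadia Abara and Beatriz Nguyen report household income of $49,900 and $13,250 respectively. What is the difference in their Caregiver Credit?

$528

Nadia ($49,900): Caregiver Credit: income exceeds $29,300 by $20,600, which is 11 full-or-partial $2,000 increments; reduction = 11 × $48 = $528, leaving $3,214.
Beatriz ($13,250): Caregiver Credit: $13,250 is at or below the $29,300 threshold, so the full $3,742 applies.
Difference: |$3,214 − $3,742| = $528.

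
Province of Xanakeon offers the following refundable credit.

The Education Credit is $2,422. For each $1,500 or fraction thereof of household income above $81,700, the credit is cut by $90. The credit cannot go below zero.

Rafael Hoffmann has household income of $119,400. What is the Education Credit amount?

Education Credit: income exceeds $81,700 by $37,700, which is 26 full-or-partial $1,500 increments; reduction = 26 × $90 = $2,340, leaving $82.

$82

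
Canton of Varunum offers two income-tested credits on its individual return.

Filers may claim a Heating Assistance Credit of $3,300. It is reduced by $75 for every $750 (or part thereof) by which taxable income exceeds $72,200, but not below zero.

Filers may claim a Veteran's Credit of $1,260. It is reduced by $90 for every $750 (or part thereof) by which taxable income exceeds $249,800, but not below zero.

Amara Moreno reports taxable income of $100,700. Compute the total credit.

$1,710

Heating Assistance Credit: income exceeds $72,200 by $28,500, which is 38 full-or-partial $750 increments; reduction = 38 × $75 = $2,850, leaving $450.
Veteran's Credit: $100,700 is at or below the $249,800 threshold, so the full $1,260 applies.
Total: $450 + $1,260 = $1,710.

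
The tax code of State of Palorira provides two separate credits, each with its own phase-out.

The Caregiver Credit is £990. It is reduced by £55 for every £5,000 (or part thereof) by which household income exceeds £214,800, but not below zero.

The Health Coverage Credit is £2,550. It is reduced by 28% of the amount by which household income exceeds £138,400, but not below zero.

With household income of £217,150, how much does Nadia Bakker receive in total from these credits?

Caregiver Credit: income exceeds £214,800 by £2,350, which is 1 full-or-partial £5,000 increment; reduction = 1 × £55 = £55, leaving £935.
Health Coverage Credit: 28% of the £78,750 excess over £138,400 is £22,050 ≥ base, so the credit is £0.
Total: £935 + £0 = £935.

£935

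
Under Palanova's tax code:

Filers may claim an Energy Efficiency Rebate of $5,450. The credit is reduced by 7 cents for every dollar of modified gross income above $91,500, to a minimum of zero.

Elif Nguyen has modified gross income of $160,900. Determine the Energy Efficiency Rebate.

Energy Efficiency Rebate: 7% of the $69,400 excess over $91,500 is $4,858; credit = $5,450 − $4,858 = $592.

$592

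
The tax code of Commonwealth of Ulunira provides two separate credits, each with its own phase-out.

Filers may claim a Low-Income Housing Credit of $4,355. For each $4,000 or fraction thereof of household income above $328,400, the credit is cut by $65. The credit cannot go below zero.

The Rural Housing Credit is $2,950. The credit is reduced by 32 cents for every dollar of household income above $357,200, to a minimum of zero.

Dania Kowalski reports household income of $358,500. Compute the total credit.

Low-Income Housing Credit: income exceeds $328,400 by $30,100, which is 8 full-or-partial $4,000 increments; reduction = 8 × $65 = $520, leaving $3,835.
Rural Housing Credit: 32% of the $1,300 excess over $357,200 is $416; credit = $2,950 − $416 = $2,534.
Total: $3,835 + $2,534 = $6,369.

$6,369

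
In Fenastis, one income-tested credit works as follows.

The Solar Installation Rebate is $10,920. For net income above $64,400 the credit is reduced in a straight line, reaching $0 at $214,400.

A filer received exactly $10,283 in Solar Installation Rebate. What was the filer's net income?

$10,283 is 10,283/10,920 of the full $10,920, so 637/10,920 of the $150,000 range has been used: income = $64,400 + $150,000 × 637/10,920 = $73,150.

$73,150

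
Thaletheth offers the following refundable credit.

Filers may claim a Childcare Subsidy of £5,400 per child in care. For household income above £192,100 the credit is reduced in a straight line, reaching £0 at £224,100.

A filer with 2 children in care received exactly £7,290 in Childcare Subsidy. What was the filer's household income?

£202,500

Full credit = 2 × £5,400 = £10,800.
£7,290 is 7,290/10,800 of the full £10,800, so 3,510/10,800 of the £32,000 range has been used: income = £192,100 + £32,000 × 3,510/10,800 = £202,500.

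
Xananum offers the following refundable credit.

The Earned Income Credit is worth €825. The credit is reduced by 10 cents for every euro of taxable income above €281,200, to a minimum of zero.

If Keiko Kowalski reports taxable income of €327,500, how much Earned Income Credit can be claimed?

€0

Earned Income Credit: 10% of the €46,300 excess over €281,200 is €4,630 ≥ base, so the credit is €0.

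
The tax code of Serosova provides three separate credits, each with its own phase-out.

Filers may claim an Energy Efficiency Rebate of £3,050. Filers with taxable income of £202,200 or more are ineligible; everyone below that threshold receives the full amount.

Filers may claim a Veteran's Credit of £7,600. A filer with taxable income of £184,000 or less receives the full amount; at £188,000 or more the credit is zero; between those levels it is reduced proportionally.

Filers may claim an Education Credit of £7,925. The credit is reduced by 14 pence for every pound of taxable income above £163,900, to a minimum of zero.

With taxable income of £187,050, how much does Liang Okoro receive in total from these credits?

£9,539

Energy Efficiency Rebate: £187,050 is below the £202,200 cutoff, so the full £3,050 applies.
Veteran's Credit: £187,050 is £3,050 into a £4,000 phase-out range, leaving 950/4,000 of the credit: £7,600 × 950/4,000 = £1,805.
Education Credit: 14% of the £23,150 excess over £163,900 is £3,241; credit = £7,925 − £3,241 = £4,684.
Total: £3,050 + £1,805 + £4,684 = £9,539.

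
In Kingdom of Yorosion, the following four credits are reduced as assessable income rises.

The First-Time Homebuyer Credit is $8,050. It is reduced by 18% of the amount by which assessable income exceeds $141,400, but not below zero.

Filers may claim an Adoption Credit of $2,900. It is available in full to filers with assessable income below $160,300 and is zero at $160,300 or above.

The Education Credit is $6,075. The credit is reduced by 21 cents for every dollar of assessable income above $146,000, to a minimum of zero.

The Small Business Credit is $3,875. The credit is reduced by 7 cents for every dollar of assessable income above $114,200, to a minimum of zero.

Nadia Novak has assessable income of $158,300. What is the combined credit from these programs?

$12,188

First-Time Homebuyer Credit: 18% of the $16,900 excess over $141,400 is $3,042; credit = $8,050 − $3,042 = $5,008.
Adoption Credit: $158,300 is below the $160,300 cutoff, so the full $2,900 applies.
Education Credit: 21% of the $12,300 excess over $146,000 is $2,583; credit = $6,075 − $2,583 = $3,492.
Small Business Credit: 7% of the $44,100 excess over $114,200 is $3,087; credit = $3,875 − $3,087 = $788.
Total: $5,008 + $2,900 + $3,492 + $788 = $12,188.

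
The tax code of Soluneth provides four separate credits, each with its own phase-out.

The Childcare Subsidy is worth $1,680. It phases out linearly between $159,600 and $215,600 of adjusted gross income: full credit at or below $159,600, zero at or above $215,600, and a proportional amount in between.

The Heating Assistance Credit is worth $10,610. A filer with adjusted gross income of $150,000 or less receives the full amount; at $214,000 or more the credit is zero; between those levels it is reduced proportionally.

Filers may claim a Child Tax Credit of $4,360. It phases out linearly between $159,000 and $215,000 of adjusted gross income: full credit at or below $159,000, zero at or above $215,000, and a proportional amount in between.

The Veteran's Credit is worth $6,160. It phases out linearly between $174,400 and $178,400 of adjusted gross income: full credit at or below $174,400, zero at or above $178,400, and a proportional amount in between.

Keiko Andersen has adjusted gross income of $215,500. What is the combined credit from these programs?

Childcare Subsidy: $215,500 is $55,900 into a $56,000 phase-out range, leaving 100/56,000 of the credit: $1,680 × 100/56,000 = $3.
Heating Assistance Credit: $215,500 is at or above $214,000, so the credit is $0.
Child Tax Credit: $215,500 is at or above $215,000, so the credit is $0.
Veteran's Credit: $215,500 is at or above $178,400, so the credit is $0.
Total: $3 + $0 + $0 + $0 = $3.

$3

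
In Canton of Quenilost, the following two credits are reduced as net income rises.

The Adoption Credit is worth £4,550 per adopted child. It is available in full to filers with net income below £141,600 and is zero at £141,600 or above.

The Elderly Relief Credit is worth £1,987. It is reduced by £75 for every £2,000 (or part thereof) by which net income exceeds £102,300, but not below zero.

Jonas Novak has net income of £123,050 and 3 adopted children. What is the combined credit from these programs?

£14,812

Adoption Credit: base = 3 × £4,550 = £13,650. £123,050 is below the £141,600 cutoff, so the full £13,650 applies.
Elderly Relief Credit: income exceeds £102,300 by £20,750, which is 11 full-or-partial £2,000 increments; reduction = 11 × £75 = £825, leaving £1,162.
Total: £13,650 + £1,162 = £14,812.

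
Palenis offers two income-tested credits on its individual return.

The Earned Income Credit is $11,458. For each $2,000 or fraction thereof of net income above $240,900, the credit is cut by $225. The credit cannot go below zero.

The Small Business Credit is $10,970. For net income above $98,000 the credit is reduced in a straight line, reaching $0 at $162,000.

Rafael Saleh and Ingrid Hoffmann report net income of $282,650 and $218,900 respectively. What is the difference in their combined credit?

Rafael ($282,650): Earned Income Credit: income exceeds $240,900 by $41,750, which is 21 full-or-partial $2,000 increments; reduction = 21 × $225 = $4,725, leaving $6,733. Small Business Credit: $282,650 is at or above $162,000, so the credit is $0. total $6,733 + $0 = $6,733
Ingrid ($218,900): Earned Income Credit: $218,900 is at or below the $240,900 threshold, so the full $11,458 applies. Small Business Credit: $218,900 is at or above $162,000, so the credit is $0. total $11,458 + $0 = $11,458
Difference: |$6,733 − $11,458| = $4,725.

$4,725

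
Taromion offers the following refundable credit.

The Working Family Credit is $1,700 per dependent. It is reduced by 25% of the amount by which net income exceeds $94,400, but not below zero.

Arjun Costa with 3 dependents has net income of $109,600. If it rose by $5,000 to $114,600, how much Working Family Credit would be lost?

$1,250

At $109,600 — base = 3 × $1,700 = $5,100. 25% of the $15,200 excess over $94,400 is $3,800; credit = $5,100 − $3,800 = $1,300.
At $114,600 — base = 3 × $1,700 = $5,100. 25% of the $20,200 excess over $94,400 is $5,050; credit = $5,100 − $5,050 = $50.
Lost: $1,300 − $50 = $1,250.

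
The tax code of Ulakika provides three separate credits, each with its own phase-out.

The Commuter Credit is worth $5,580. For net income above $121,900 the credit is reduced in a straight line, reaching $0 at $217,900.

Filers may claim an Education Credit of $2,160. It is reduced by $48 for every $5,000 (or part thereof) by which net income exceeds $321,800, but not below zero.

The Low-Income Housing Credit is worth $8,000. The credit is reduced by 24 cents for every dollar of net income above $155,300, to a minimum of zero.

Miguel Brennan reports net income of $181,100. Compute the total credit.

Commuter Credit: $181,100 is $59,200 into a $96,000 phase-out range, leaving 36,800/96,000 of the credit: $5,580 × 36,800/96,000 = $2,139.
Education Credit: $181,100 is at or below the $321,800 threshold, so the full $2,160 applies.
Low-Income Housing Credit: 24% of the $25,800 excess over $155,300 is $6,192; credit = $8,000 − $6,192 = $1,808.
Total: $2,139 + $2,160 + $1,808 = $6,107.

$6,107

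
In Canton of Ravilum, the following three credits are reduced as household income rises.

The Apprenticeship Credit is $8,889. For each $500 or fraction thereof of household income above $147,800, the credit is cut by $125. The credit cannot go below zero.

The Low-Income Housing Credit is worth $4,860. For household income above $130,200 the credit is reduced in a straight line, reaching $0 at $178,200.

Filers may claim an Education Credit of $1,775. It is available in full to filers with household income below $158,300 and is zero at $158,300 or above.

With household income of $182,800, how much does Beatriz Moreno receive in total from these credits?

$139

Apprenticeship Credit: income exceeds $147,800 by $35,000, which is 70 full-or-partial $500 increments; reduction = 70 × $125 = $8,750, leaving $139.
Low-Income Housing Credit: $182,800 is at or above $178,200, so the credit is $0.
Education Credit: $182,800 meets or exceeds the $158,300 cutoff, so the credit is $0.
Total: $139 + $0 + $0 = $139.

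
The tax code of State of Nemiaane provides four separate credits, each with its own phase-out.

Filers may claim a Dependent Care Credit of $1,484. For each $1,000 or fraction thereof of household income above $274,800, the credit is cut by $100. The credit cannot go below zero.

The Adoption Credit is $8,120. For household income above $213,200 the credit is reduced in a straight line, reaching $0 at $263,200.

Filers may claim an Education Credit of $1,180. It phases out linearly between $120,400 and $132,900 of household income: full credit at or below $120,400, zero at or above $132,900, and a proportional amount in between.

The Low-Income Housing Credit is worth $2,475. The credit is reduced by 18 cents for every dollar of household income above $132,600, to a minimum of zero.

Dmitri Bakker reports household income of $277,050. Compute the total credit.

Dependent Care Credit: income exceeds $274,800 by $2,250, which is 3 full-or-partial $1,000 increments; reduction = 3 × $100 = $300, leaving $1,184.
Adoption Credit: $277,050 is at or above $263,200, so the credit is $0.
Education Credit: $277,050 is at or above $132,900, so the credit is $0.
Low-Income Housing Credit: 18% of the $144,450 excess over $132,600 is $26,001 ≥ base, so the credit is $0.
Total: $1,184 + $0 + $0 + $0 = $1,184.

$1,184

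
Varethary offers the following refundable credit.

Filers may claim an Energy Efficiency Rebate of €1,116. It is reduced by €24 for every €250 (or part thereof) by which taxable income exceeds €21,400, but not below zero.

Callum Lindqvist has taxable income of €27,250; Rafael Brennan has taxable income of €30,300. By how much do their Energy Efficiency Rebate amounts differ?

Callum (€27,250): Energy Efficiency Rebate: income exceeds €21,400 by €5,850, which is 24 full-or-partial €250 increments; reduction = 24 × €24 = €576, leaving €540.
Rafael (€30,300): Energy Efficiency Rebate: income exceeds €21,400 by €8,900, which is 36 full-or-partial €250 increments; reduction = 36 × €24 = €864, leaving €252.
Difference: |€540 − €252| = €288.

€288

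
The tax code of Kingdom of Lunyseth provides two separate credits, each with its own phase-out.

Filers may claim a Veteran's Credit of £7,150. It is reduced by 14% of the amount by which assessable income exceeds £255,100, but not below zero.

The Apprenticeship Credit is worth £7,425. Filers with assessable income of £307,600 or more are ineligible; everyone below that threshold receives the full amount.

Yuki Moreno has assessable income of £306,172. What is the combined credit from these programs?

£7,425

Veteran's Credit: 14% of the £51,072 excess over £255,100 is £7,150.08 ≥ base, so the credit is £0.
Apprenticeship Credit: £306,172 is below the £307,600 cutoff, so the full £7,425 applies.
Total: £0 + £7,425 = £7,425.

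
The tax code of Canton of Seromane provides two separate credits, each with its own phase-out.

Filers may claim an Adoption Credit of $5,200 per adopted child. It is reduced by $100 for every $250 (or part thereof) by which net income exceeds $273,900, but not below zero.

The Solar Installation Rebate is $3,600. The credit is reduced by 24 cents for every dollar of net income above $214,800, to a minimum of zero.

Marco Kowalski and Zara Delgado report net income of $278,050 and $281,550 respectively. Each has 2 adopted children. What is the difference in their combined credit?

$1,400

Marco ($278,050): Adoption Credit: base = 2 × $5,200 = $10,400. income exceeds $273,900 by $4,150, which is 17 full-or-partial $250 increments; reduction = 17 × $100 = $1,700, leaving $8,700. Solar Installation Rebate: 24% of the $63,250 excess over $214,800 is $15,180 ≥ base, so the credit is $0. total $8,700 + $0 = $8,700
Zara ($281,550): Adoption Credit: base = 2 × $5,200 = $10,400. income exceeds $273,900 by $7,650, which is 31 full-or-partial $250 increments; reduction = 31 × $100 = $3,100, leaving $7,300. Solar Installation Rebate: 24% of the $66,750 excess over $214,800 is $16,020 ≥ base, so the credit is $0. total $7,300 + $0 = $7,300
Difference: |$8,700 − $7,300| = $1,400.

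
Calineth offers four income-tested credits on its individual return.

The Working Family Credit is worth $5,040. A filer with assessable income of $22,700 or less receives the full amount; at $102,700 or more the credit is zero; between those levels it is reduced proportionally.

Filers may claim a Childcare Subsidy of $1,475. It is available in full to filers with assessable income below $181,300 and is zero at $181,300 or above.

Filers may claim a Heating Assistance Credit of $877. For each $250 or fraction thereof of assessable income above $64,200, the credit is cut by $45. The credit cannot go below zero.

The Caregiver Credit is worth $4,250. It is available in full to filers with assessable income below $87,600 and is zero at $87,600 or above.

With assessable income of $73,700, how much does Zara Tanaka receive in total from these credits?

Working Family Credit: $73,700 is $51,000 into a $80,000 phase-out range, leaving 29,000/80,000 of the credit: $5,040 × 29,000/80,000 = $1,827.
Childcare Subsidy: $73,700 is below the $181,300 cutoff, so the full $1,475 applies.
Heating Assistance Credit: income exceeds $64,200 by $9,500 → 38 increments × $45 = $1,710 ≥ base, so the credit is $0.
Caregiver Credit: $73,700 is below the $87,600 cutoff, so the full $4,250 applies.
Total: $1,827 + $1,475 + $0 + $4,250 = $7,552.

$7,552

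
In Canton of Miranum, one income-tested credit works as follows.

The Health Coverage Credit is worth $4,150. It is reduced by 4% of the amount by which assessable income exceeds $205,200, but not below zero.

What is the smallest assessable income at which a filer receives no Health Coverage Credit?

$308,950

The credit falls by 4% of each dollar above $205,200, so it reaches zero when the excess is $4,150 / 4% = $103,750: income = $205,200 + $103,750 = $308,950.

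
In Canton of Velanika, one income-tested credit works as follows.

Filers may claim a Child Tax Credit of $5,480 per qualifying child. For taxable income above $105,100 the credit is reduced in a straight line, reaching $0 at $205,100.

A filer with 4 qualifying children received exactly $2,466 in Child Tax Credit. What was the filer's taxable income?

$193,850

Full credit = 4 × $5,480 = $21,920.
$2,466 is 2,466/21,920 of the full $21,920, so 19,454/21,920 of the $100,000 range has been used: income = $105,100 + $100,000 × 19,454/21,920 = $193,850.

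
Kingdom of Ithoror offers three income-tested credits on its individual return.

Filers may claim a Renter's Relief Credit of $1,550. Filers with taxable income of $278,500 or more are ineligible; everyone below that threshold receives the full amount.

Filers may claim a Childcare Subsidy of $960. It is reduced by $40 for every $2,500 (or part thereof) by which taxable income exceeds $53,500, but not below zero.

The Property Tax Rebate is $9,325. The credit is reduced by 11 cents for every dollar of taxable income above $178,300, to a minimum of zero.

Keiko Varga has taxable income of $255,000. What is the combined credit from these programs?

Renter's Relief Credit: $255,000 is below the $278,500 cutoff, so the full $1,550 applies.
Childcare Subsidy: income exceeds $53,500 by $201,500 → 81 increments × $40 = $3,240 ≥ base, so the credit is $0.
Property Tax Rebate: 11% of the $76,700 excess over $178,300 is $8,437; credit = $9,325 − $8,437 = $888.
Total: $1,550 + $0 + $888 = $2,438.

$2,438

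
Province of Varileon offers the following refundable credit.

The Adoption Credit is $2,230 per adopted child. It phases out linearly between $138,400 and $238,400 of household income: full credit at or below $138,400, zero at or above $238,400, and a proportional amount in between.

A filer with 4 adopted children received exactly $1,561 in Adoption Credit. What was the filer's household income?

$220,900

Full credit = 4 × $2,230 = $8,920.
$1,561 is 1,561/8,920 of the full $8,920, so 7,359/8,920 of the $100,000 range has been used: income = $138,400 + $100,000 × 7,359/8,920 = $220,900.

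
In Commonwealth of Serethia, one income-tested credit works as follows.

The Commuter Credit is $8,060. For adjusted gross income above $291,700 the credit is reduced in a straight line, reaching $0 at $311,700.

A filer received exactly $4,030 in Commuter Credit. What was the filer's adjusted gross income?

$301,700

$4,030 is 4,030/8,060 of the full $8,060, so 4,030/8,060 of the $20,000 range has been used: income = $291,700 + $20,000 × 4,030/8,060 = $301,700.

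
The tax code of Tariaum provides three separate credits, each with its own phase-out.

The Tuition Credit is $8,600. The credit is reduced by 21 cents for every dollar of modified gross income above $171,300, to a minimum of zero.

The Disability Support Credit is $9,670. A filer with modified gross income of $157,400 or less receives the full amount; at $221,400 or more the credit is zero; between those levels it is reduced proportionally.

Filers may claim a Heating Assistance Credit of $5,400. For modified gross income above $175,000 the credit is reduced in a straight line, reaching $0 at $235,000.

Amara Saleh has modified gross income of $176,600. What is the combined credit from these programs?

$19,512

Tuition Credit: 21% of the $5,300 excess over $171,300 is $1,113; credit = $8,600 − $1,113 = $7,487.
Disability Support Credit: $176,600 is $19,200 into a $64,000 phase-out range, leaving 44,800/64,000 of the credit: $9,670 × 44,800/64,000 = $6,769.
Heating Assistance Credit: $176,600 is $1,600 into a $60,000 phase-out range, leaving 58,400/60,000 of the credit: $5,400 × 58,400/60,000 = $5,256.
Total: $7,487 + $6,769 + $5,256 = $19,512.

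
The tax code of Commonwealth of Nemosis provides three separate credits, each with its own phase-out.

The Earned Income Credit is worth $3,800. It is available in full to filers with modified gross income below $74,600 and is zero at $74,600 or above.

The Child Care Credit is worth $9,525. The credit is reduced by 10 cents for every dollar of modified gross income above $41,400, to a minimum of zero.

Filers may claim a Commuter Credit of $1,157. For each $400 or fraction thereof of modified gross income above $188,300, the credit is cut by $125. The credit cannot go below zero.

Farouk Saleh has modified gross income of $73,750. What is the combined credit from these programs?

Earned Income Credit: $73,750 is below the $74,600 cutoff, so the full $3,800 applies.
Child Care Credit: 10% of the $32,350 excess over $41,400 is $3,235; credit = $9,525 − $3,235 = $6,290.
Commuter Credit: $73,750 is at or below the $188,300 threshold, so the full $1,157 applies.
Total: $3,800 + $6,290 + $1,157 = $11,247.

$11,247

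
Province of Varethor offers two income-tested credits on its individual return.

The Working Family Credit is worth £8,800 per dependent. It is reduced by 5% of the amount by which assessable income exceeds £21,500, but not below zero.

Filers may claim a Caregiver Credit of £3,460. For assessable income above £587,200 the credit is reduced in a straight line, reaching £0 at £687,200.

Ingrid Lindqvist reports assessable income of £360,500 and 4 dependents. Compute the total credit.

Working Family Credit: base = 4 × £8,800 = £35,200. 5% of the £339,000 excess over £21,500 is £16,950; credit = £35,200 − £16,950 = £18,250.
Caregiver Credit: £360,500 is at or below the £587,200 threshold, so the full £3,460 applies.
Total: £18,250 + £3,460 = £21,710.

£21,710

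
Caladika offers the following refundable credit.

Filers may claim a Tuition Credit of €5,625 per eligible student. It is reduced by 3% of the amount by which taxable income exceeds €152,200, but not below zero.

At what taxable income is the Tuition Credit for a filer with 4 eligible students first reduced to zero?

€902,200

Full credit = 4 × €5,625 = €22,500.
The credit falls by 3% of each euro above €152,200, so it reaches zero when the excess is €22,500 / 3% = €750,000: income = €152,200 + €750,000 = €902,200.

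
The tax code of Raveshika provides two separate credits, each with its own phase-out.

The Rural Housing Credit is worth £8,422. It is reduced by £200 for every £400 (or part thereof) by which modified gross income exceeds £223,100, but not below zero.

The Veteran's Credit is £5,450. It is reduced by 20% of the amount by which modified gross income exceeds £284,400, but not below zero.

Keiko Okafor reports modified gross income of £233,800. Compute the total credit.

£8,472

Rural Housing Credit: income exceeds £223,100 by £10,700, which is 27 full-or-partial £400 increments; reduction = 27 × £200 = £5,400, leaving £3,022.
Veteran's Credit: £233,800 is at or below the £284,400 threshold, so the full £5,450 applies.
Total: £3,022 + £5,450 = £8,472.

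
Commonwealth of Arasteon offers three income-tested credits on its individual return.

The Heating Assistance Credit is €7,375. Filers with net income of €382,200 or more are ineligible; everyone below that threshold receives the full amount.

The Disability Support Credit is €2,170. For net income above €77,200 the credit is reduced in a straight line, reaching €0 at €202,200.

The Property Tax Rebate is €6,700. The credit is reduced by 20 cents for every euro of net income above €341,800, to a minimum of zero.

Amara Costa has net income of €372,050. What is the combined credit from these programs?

Heating Assistance Credit: €372,050 is below the €382,200 cutoff, so the full €7,375 applies.
Disability Support Credit: €372,050 is at or above €202,200, so the credit is €0.
Property Tax Rebate: 20% of the €30,250 excess over €341,800 is €6,050; credit = €6,700 − €6,050 = €650.
Total: €7,375 + €0 + €650 = €8,025.

€8,025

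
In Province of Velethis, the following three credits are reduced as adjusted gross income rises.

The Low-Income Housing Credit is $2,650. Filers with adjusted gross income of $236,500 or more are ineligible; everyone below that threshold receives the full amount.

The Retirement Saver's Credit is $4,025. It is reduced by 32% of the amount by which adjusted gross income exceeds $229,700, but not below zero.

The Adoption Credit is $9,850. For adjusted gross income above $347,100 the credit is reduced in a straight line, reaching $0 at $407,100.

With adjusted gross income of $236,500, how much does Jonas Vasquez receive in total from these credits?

$11,699

Low-Income Housing Credit: $236,500 meets or exceeds the $236,500 cutoff, so the credit is $0.
Retirement Saver's Credit: 32% of the $6,800 excess over $229,700 is $2,176; credit = $4,025 − $2,176 = $1,849.
Adoption Credit: $236,500 is at or below the $347,100 threshold, so the full $9,850 applies.
Total: $0 + $1,849 + $9,850 = $11,699.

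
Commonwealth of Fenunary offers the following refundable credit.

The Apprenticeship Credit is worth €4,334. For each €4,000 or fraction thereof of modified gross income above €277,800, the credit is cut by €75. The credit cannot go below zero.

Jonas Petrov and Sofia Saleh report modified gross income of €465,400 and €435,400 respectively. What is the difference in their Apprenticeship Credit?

Jonas (€465,400): Apprenticeship Credit: income exceeds €277,800 by €187,600, which is 47 full-or-partial €4,000 increments; reduction = 47 × €75 = €3,525, leaving €809.
Sofia (€435,400): Apprenticeship Credit: income exceeds €277,800 by €157,600, which is 40 full-or-partial €4,000 increments; reduction = 40 × €75 = €3,000, leaving €1,334.
Difference: |€809 − €1,334| = €525.

€525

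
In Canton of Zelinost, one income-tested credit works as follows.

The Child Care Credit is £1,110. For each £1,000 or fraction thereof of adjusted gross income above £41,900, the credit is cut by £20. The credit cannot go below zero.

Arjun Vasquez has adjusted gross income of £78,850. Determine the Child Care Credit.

Child Care Credit: income exceeds £41,900 by £36,950, which is 37 full-or-partial £1,000 increments; reduction = 37 × £20 = £740, leaving £370.

£370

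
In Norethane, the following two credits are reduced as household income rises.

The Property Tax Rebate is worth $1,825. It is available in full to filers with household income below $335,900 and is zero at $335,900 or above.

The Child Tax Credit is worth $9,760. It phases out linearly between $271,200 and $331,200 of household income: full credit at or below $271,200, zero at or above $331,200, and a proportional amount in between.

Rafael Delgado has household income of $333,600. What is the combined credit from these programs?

$1,825

Property Tax Rebate: $333,600 is below the $335,900 cutoff, so the full $1,825 applies.
Child Tax Credit: $333,600 is at or above $331,200, so the credit is $0.
Total: $1,825 + $0 = $1,825.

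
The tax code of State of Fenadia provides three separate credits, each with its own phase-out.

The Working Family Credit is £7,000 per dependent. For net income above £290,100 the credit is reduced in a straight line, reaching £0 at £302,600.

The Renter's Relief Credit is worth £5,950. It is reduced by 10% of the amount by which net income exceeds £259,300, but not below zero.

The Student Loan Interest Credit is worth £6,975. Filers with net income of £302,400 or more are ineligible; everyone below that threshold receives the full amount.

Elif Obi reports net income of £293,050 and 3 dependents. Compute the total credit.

Working Family Credit: base = 3 × £7,000 = £21,000. £293,050 is £2,950 into a £12,500 phase-out range, leaving 9,550/12,500 of the credit: £21,000 × 9,550/12,500 = £16,044.
Renter's Relief Credit: 10% of the £33,750 excess over £259,300 is £3,375; credit = £5,950 − £3,375 = £2,575.
Student Loan Interest Credit: £293,050 is below the £302,400 cutoff, so the full £6,975 applies.
Total: £16,044 + £2,575 + £6,975 = £25,594.

£25,594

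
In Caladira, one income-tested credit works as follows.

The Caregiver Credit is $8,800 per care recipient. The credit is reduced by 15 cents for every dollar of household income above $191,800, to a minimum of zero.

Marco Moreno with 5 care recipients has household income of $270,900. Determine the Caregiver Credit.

Caregiver Credit: base = 5 × $8,800 = $44,000. 15% of the $79,100 excess over $191,800 is $11,865; credit = $44,000 − $11,865 = $32,135.

$32,135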